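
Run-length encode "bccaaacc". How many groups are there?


Input: bccaaacc
Scanning for consecutive runs:
  Group 1: 'b' x 1 (positions 0-0)
  Group 2: 'c' x 2 (positions 1-2)
  Group 3: 'a' x 3 (positions 3-5)
  Group 4: 'c' x 2 (positions 6-7)
Total groups: 4

4


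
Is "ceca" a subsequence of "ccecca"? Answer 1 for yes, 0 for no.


Check if "ceca" is a subsequence of "ccecca"
Greedy scan:
  Position 0 ('c'): matches sub[0] = 'c'
  Position 1 ('c'): no match needed
  Position 2 ('e'): matches sub[1] = 'e'
  Position 3 ('c'): matches sub[2] = 'c'
  Position 4 ('c'): no match needed
  Position 5 ('a'): matches sub[3] = 'a'
All 4 characters matched => is a subsequence

1


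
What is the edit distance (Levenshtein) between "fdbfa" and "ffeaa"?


Computing edit distance: "fdbfa" -> "ffeaa"
DP table:
           f    f    e    a    a
      0    1    2    3    4    5
  f   1    0    1    2    3    4
  d   2    1    1    2    3    4
  b   3    2    2    2    3    4
  f   4    3    2    3    3    4
  a   5    4    3    3    3    3
Edit distance = dp[5][5] = 3

3


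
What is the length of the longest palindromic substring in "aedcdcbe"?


Input: "aedcdcbe"
Checking substrings for palindromes:
  [2:5] "dcd" (len 3) => palindrome
  [3:6] "cdc" (len 3) => palindrome
Longest palindromic substring: "dcd" with length 3

3


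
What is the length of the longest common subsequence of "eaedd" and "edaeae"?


LCS of "eaedd" and "edaeae"
DP table:
           e    d    a    e    a    e
      0    0    0    0    0    0    0
  e   0    1    1    1    1    1    1
  a   0    1    1    2    2    2    2
  e   0    1    1    2    3    3    3
  d   0    1    2    2    3    3    3
  d   0    1    2    2    3    3    3
LCS length = dp[5][6] = 3

3


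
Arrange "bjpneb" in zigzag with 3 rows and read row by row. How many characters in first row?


Zigzag "bjpneb" into 3 rows:
Placing characters:
  'b' => row 0
  'j' => row 1
  'p' => row 2
  'n' => row 1
  'e' => row 0
  'b' => row 1
Rows:
  Row 0: "be"
  Row 1: "jnb"
  Row 2: "p"
First row length: 2

2


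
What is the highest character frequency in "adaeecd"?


Input: adaeecd
Character counts:
  'a': 2
  'c': 1
  'd': 2
  'e': 2
Maximum frequency: 2

2


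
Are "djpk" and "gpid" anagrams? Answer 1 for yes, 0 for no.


Strings: "djpk", "gpid"
Sorted first:  djkp
Sorted second: dgip
Differ at position 1: 'j' vs 'g' => not anagrams

0


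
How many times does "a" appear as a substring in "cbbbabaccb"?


Searching for "a" in "cbbbabaccb"
Scanning each position:
  Position 0: "c" => no
  Position 1: "b" => no
  Position 2: "b" => no
  Position 3: "b" => no
  Position 4: "a" => MATCH
  Position 5: "b" => no
  Position 6: "a" => MATCH
  Position 7: "c" => no
  Position 8: "c" => no
  Position 9: "b" => no
Total occurrences: 2

2


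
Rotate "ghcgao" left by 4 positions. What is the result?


Input: "ghcgao", rotate left by 4
First 4 characters: "ghcg"
Remaining characters: "ao"
Concatenate remaining + first: "ao" + "ghcg" = "aoghcg"

aoghcg


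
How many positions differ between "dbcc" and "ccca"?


Comparing "dbcc" and "ccca" position by position:
  Position 0: 'd' vs 'c' => DIFFER
  Position 1: 'b' vs 'c' => DIFFER
  Position 2: 'c' vs 'c' => same
  Position 3: 'c' vs 'a' => DIFFER
Positions that differ: 3

3


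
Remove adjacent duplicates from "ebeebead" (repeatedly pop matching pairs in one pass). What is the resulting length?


Input: ebeebead
Stack-based adjacent duplicate removal:
  Read 'e': push. Stack: e
  Read 'b': push. Stack: eb
  Read 'e': push. Stack: ebe
  Read 'e': matches stack top 'e' => pop. Stack: eb
  Read 'b': matches stack top 'b' => pop. Stack: e
  Read 'e': matches stack top 'e' => pop. Stack: (empty)
  Read 'a': push. Stack: a
  Read 'd': push. Stack: ad
Final stack: "ad" (length 2)

2


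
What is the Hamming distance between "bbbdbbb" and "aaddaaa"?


Comparing "bbbdbbb" and "aaddaaa" position by position:
  Position 0: 'b' vs 'a' => differ
  Position 1: 'b' vs 'a' => differ
  Position 2: 'b' vs 'd' => differ
  Position 3: 'd' vs 'd' => same
  Position 4: 'b' vs 'a' => differ
  Position 5: 'b' vs 'a' => differ
  Position 6: 'b' vs 'a' => differ
Total differences (Hamming distance): 6

6


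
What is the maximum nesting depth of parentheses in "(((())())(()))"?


Input: "(((())())(()))"
Tracking depth:
  Position 0 '(': depth becomes 1
  Position 1 '(': depth becomes 2
  Position 2 '(': depth becomes 3
  Position 3 '(': depth becomes 4
  Position 4 ')': depth becomes 3
  Position 5 ')': depth becomes 2
  Position 6 '(': depth becomes 3
  Position 7 ')': depth becomes 2
  Position 8 ')': depth becomes 1
  Position 9 '(': depth becomes 2
  Position 10 '(': depth becomes 3
  Position 11 ')': depth becomes 2
  Position 12 ')': depth becomes 1
  Position 13 ')': depth becomes 0
Maximum depth reached: 4

4


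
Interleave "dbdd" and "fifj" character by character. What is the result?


Interleaving "dbdd" and "fifj":
  Position 0: 'd' from first, 'f' from second => "df"
  Position 1: 'b' from first, 'i' from second => "bi"
  Position 2: 'd' from first, 'f' from second => "df"
  Position 3: 'd' from first, 'j' from second => "dj"
Result: dfbidfdj

dfbidfdj


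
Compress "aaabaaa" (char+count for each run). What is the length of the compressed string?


Input: aaabaaa
Runs:
  'a' x 3 => "a3"
  'b' x 1 => "b1"
  'a' x 3 => "a3"
Compressed: "a3b1a3"
Compressed length: 6

6


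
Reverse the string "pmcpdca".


Input: pmcpdca
Reading characters right to left:
  Position 6: 'a'
  Position 5: 'c'
  Position 4: 'd'
  Position 3: 'p'
  Position 2: 'c'
  Position 1: 'm'
  Position 0: 'p'
Reversed: acdpcmp

acdpcmp


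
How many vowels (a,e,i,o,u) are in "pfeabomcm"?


Input: pfeabomcm
Checking each character:
  'p' at position 0: consonant
  'f' at position 1: consonant
  'e' at position 2: vowel (running total: 1)
  'a' at position 3: vowel (running total: 2)
  'b' at position 4: consonant
  'o' at position 5: vowel (running total: 3)
  'm' at position 6: consonant
  'c' at position 7: consonant
  'm' at position 8: consonant
Total vowels: 3

3


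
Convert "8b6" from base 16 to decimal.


Input: "8b6" in base 16
Positional expansion:
  Digit '8' (value 8) x 16^2 = 2048
  Digit 'b' (value 11) x 16^1 = 176
  Digit '6' (value 6) x 16^0 = 6
Sum = 2230

2230


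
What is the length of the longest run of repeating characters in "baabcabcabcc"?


Input: "baabcabcabcc"
Scanning for longest run:
  Position 1 ('a'): new char, reset run to 1
  Position 2 ('a'): continues run of 'a', length=2
  Position 3 ('b'): new char, reset run to 1
  Position 4 ('c'): new char, reset run to 1
  Position 5 ('a'): new char, reset run to 1
  Position 6 ('b'): new char, reset run to 1
  Position 7 ('c'): new char, reset run to 1
  Position 8 ('a'): new char, reset run to 1
  Position 9 ('b'): new char, reset run to 1
  Position 10 ('c'): new char, reset run to 1
  Position 11 ('c'): continues run of 'c', length=2
Longest run: 'a' with length 2

2


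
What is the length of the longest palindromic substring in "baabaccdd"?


Input: "baabaccdd"
Checking substrings for palindromes:
  [0:4] "baab" (len 4) => palindrome
  [2:5] "aba" (len 3) => palindrome
  [1:3] "aa" (len 2) => palindrome
  [5:7] "cc" (len 2) => palindrome
  [7:9] "dd" (len 2) => palindrome
Longest palindromic substring: "baab" with length 4

4


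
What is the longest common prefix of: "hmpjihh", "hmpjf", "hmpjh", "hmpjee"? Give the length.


Words: hmpjihh, hmpjf, hmpjh, hmpjee
  Position 0: all 'h' => match
  Position 1: all 'm' => match
  Position 2: all 'p' => match
  Position 3: all 'j' => match
  Position 4: ('i', 'f', 'h', 'e') => mismatch, stop
LCP = "hmpj" (length 4)

4


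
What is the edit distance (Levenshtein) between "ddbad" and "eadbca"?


Computing edit distance: "ddbad" -> "eadbca"
DP table:
           e    a    d    b    c    a
      0    1    2    3    4    5    6
  d   1    1    2    2    3    4    5
  d   2    2    2    2    3    4    5
  b   3    3    3    3    2    3    4
  a   4    4    3    4    3    3    3
  d   5    5    4    3    4    4    4
Edit distance = dp[5][6] = 4

4


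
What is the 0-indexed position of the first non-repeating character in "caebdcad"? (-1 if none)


Input: caebdcad
Character frequencies:
  'a': 2
  'b': 1
  'c': 2
  'd': 2
  'e': 1
Scanning left to right for freq == 1:
  Position 0 ('c'): freq=2, skip
  Position 1 ('a'): freq=2, skip
  Position 2 ('e'): unique! => answer = 2

2


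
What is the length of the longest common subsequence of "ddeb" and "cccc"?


LCS of "ddeb" and "cccc"
DP table:
           c    c    c    c
      0    0    0    0    0
  d   0    0    0    0    0
  d   0    0    0    0    0
  e   0    0    0    0    0
  b   0    0    0    0    0
LCS length = dp[4][4] = 0

0


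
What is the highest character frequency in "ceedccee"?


Input: ceedccee
Character counts:
  'c': 3
  'd': 1
  'e': 4
Maximum frequency: 4

4


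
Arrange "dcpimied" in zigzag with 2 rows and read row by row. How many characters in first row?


Zigzag "dcpimied" into 2 rows:
Placing characters:
  'd' => row 0
  'c' => row 1
  'p' => row 0
  'i' => row 1
  'm' => row 0
  'i' => row 1
  'e' => row 0
  'd' => row 1
Rows:
  Row 0: "dpme"
  Row 1: "ciid"
First row length: 4

4


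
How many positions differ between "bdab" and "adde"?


Comparing "bdab" and "adde" position by position:
  Position 0: 'b' vs 'a' => DIFFER
  Position 1: 'd' vs 'd' => same
  Position 2: 'a' vs 'd' => DIFFER
  Position 3: 'b' vs 'e' => DIFFER
Positions that differ: 3

3


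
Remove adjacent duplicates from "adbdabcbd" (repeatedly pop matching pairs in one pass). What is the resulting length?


Input: adbdabcbd
Stack-based adjacent duplicate removal:
  Read 'a': push. Stack: a
  Read 'd': push. Stack: ad
  Read 'b': push. Stack: adb
  Read 'd': push. Stack: adbd
  Read 'a': push. Stack: adbda
  Read 'b': push. Stack: adbdab
  Read 'c': push. Stack: adbdabc
  Read 'b': push. Stack: adbdabcb
  Read 'd': push. Stack: adbdabcbd
Final stack: "adbdabcbd" (length 9)

9


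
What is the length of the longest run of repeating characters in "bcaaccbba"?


Input: "bcaaccbba"
Scanning for longest run:
  Position 1 ('c'): new char, reset run to 1
  Position 2 ('a'): new char, reset run to 1
  Position 3 ('a'): continues run of 'a', length=2
  Position 4 ('c'): new char, reset run to 1
  Position 5 ('c'): continues run of 'c', length=2
  Position 6 ('b'): new char, reset run to 1
  Position 7 ('b'): continues run of 'b', length=2
  Position 8 ('a'): new char, reset run to 1
Longest run: 'a' with length 2

2


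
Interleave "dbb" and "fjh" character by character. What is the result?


Interleaving "dbb" and "fjh":
  Position 0: 'd' from first, 'f' from second => "df"
  Position 1: 'b' from first, 'j' from second => "bj"
  Position 2: 'b' from first, 'h' from second => "bh"
Result: dfbjbh

dfbjbh


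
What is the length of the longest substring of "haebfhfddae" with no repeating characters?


Input: "haebfhfddae"
Sliding window (track last position of each char):
  Position 0 ('h'): window [0,0] length 1 -- new best
  Position 1 ('a'): window [0,1] length 2 -- new best
  Position 2 ('e'): window [0,2] length 3 -- new best
  Position 3 ('b'): window [0,3] length 4 -- new best
  Position 4 ('f'): window [0,4] length 5 -- new best
  Position 5 ('h'): repeat (last at 0), move window start to 1
  Position 5 ('h'): window [1,5] length 5
  Position 6 ('f'): repeat (last at 4), move window start to 5
  Position 6 ('f'): window [5,6] length 2
  Position 7 ('d'): window [5,7] length 3
  Position 8 ('d'): repeat (last at 7), move window start to 8
  Position 8 ('d'): window [8,8] length 1
  Position 9 ('a'): window [8,9] length 2
  Position 10 ('e'): window [8,10] length 3
Longest substring with no repeats: "haebf" with length 5

5


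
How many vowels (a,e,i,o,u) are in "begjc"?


Input: begjc
Checking each character:
  'b' at position 0: consonant
  'e' at position 1: vowel (running total: 1)
  'g' at position 2: consonant
  'j' at position 3: consonant
  'c' at position 4: consonant
Total vowels: 1

1


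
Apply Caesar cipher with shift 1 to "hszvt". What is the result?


Caesar cipher: shift "hszvt" by 1
  'h' (pos 7) + 1 = pos 8 = 'i'
  's' (pos 18) + 1 = pos 19 = 't'
  'z' (pos 25) + 1 = pos 0 = 'a'
  'v' (pos 21) + 1 = pos 22 = 'w'
  't' (pos 19) + 1 = pos 20 = 'u'
Result: itawu

itawu


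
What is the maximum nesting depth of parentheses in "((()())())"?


Input: "((()())())"
Tracking depth:
  Position 0 '(': depth becomes 1
  Position 1 '(': depth becomes 2
  Position 2 '(': depth becomes 3
  Position 3 ')': depth becomes 2
  Position 4 '(': depth becomes 3
  Position 5 ')': depth becomes 2
  Position 6 ')': depth becomes 1
  Position 7 '(': depth becomes 2
  Position 8 ')': depth becomes 1
  Position 9 ')': depth becomes 0
Maximum depth reached: 3

3


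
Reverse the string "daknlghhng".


Input: daknlghhng
Reading characters right to left:
  Position 9: 'g'
  Position 8: 'n'
  Position 7: 'h'
  Position 6: 'h'
  Position 5: 'g'
  Position 4: 'l'
  Position 3: 'n'
  Position 2: 'k'
  Position 1: 'a'
  Position 0: 'd'
Reversed: gnhhglnkad

gnhhglnkad


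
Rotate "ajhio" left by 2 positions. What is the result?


Input: "ajhio", rotate left by 2
First 2 characters: "aj"
Remaining characters: "hio"
Concatenate remaining + first: "hio" + "aj" = "hioaj"

hioaj


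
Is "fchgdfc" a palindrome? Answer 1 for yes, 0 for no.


Input: fchgdfc
Reversed: cfdghcf
  Compare pos 0 ('f') with pos 6 ('c'): MISMATCH
  Compare pos 1 ('c') with pos 5 ('f'): MISMATCH
  Compare pos 2 ('h') with pos 4 ('d'): MISMATCH
Result: not a palindrome

0


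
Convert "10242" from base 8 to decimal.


Input: "10242" in base 8
Positional expansion:
  Digit '1' (value 1) x 8^4 = 4096
  Digit '0' (value 0) x 8^3 = 0
  Digit '2' (value 2) x 8^2 = 128
  Digit '4' (value 4) x 8^1 = 32
  Digit '2' (value 2) x 8^0 = 2
Sum = 4258

4258


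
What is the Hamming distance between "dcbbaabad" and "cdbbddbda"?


Comparing "dcbbaabad" and "cdbbddbda" position by position:
  Position 0: 'd' vs 'c' => differ
  Position 1: 'c' vs 'd' => differ
  Position 2: 'b' vs 'b' => same
  Position 3: 'b' vs 'b' => same
  Position 4: 'a' vs 'd' => differ
  Position 5: 'a' vs 'd' => differ
  Position 6: 'b' vs 'b' => same
  Position 7: 'a' vs 'd' => differ
  Position 8: 'd' vs 'a' => differ
Total differences (Hamming distance): 6

6


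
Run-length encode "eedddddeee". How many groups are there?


Input: eedddddeee
Scanning for consecutive runs:
  Group 1: 'e' x 2 (positions 0-1)
  Group 2: 'd' x 5 (positions 2-6)
  Group 3: 'e' x 3 (positions 7-9)
Total groups: 3

3


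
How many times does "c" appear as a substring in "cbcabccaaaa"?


Searching for "c" in "cbcabccaaaa"
Scanning each position:
  Position 0: "c" => MATCH
  Position 1: "b" => no
  Position 2: "c" => MATCH
  Position 3: "a" => no
  Position 4: "b" => no
  Position 5: "c" => MATCH
  Position 6: "c" => MATCH
  Position 7: "a" => no
  Position 8: "a" => no
  Position 9: "a" => no
  Position 10: "a" => no
Total occurrences: 4

4


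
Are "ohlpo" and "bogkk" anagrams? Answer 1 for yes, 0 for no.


Strings: "ohlpo", "bogkk"
Sorted first:  hloop
Sorted second: bgkko
Differ at position 0: 'h' vs 'b' => not anagrams

0


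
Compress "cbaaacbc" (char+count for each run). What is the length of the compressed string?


Input: cbaaacbc
Runs:
  'c' x 1 => "c1"
  'b' x 1 => "b1"
  'a' x 3 => "a3"
  'c' x 1 => "c1"
  'b' x 1 => "b1"
  'c' x 1 => "c1"
Compressed: "c1b1a3c1b1c1"
Compressed length: 12

12


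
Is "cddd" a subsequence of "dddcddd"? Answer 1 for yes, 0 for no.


Check if "cddd" is a subsequence of "dddcddd"
Greedy scan:
  Position 0 ('d'): no match needed
  Position 1 ('d'): no match needed
  Position 2 ('d'): no match needed
  Position 3 ('c'): matches sub[0] = 'c'
  Position 4 ('d'): matches sub[1] = 'd'
  Position 5 ('d'): matches sub[2] = 'd'
  Position 6 ('d'): matches sub[3] = 'd'
All 4 characters matched => is a subsequence

1


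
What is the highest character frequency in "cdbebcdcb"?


Input: cdbebcdcb
Character counts:
  'b': 3
  'c': 3
  'd': 2
  'e': 1
Maximum frequency: 3

3


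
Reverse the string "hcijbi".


Input: hcijbi
Reading characters right to left:
  Position 5: 'i'
  Position 4: 'b'
  Position 3: 'j'
  Position 2: 'i'
  Position 1: 'c'
  Position 0: 'h'
Reversed: ibjich

ibjich


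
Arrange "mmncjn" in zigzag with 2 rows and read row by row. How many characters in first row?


Zigzag "mmncjn" into 2 rows:
Placing characters:
  'm' => row 0
  'm' => row 1
  'n' => row 0
  'c' => row 1
  'j' => row 0
  'n' => row 1
Rows:
  Row 0: "mnj"
  Row 1: "mcn"
First row length: 3

3


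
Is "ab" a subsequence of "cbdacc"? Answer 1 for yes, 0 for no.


Check if "ab" is a subsequence of "cbdacc"
Greedy scan:
  Position 0 ('c'): no match needed
  Position 1 ('b'): no match needed
  Position 2 ('d'): no match needed
  Position 3 ('a'): matches sub[0] = 'a'
  Position 4 ('c'): no match needed
  Position 5 ('c'): no match needed
Only matched 1/2 characters => not a subsequence

0


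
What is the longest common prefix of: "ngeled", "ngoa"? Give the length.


Words: ngeled, ngoa
  Position 0: all 'n' => match
  Position 1: all 'g' => match
  Position 2: ('e', 'o') => mismatch, stop
LCP = "ng" (length 2)

2


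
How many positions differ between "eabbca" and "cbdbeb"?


Comparing "eabbca" and "cbdbeb" position by position:
  Position 0: 'e' vs 'c' => DIFFER
  Position 1: 'a' vs 'b' => DIFFER
  Position 2: 'b' vs 'd' => DIFFER
  Position 3: 'b' vs 'b' => same
  Position 4: 'c' vs 'e' => DIFFER
  Position 5: 'a' vs 'b' => DIFFER
Positions that differ: 5

5


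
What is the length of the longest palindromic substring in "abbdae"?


Input: "abbdae"
Checking substrings for palindromes:
  [1:3] "bb" (len 2) => palindrome
Longest palindromic substring: "bb" with length 2

2


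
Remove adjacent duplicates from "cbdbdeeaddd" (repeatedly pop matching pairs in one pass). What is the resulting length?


Input: cbdbdeeaddd
Stack-based adjacent duplicate removal:
  Read 'c': push. Stack: c
  Read 'b': push. Stack: cb
  Read 'd': push. Stack: cbd
  Read 'b': push. Stack: cbdb
  Read 'd': push. Stack: cbdbd
  Read 'e': push. Stack: cbdbde
  Read 'e': matches stack top 'e' => pop. Stack: cbdbd
  Read 'a': push. Stack: cbdbda
  Read 'd': push. Stack: cbdbdad
  Read 'd': matches stack top 'd' => pop. Stack: cbdbda
  Read 'd': push. Stack: cbdbdad
Final stack: "cbdbdad" (length 7)

7


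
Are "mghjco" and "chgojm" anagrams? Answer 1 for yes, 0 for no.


Strings: "mghjco", "chgojm"
Sorted first:  cghjmo
Sorted second: cghjmo
Sorted forms match => anagrams

1


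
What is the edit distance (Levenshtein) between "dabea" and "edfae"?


Computing edit distance: "dabea" -> "edfae"
DP table:
           e    d    f    a    e
      0    1    2    3    4    5
  d   1    1    1    2    3    4
  a   2    2    2    2    2    3
  b   3    3    3    3    3    3
  e   4    3    4    4    4    3
  a   5    4    4    5    4    4
Edit distance = dp[5][5] = 4

4


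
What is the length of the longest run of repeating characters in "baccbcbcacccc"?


Input: "baccbcbcacccc"
Scanning for longest run:
  Position 1 ('a'): new char, reset run to 1
  Position 2 ('c'): new char, reset run to 1
  Position 3 ('c'): continues run of 'c', length=2
  Position 4 ('b'): new char, reset run to 1
  Position 5 ('c'): new char, reset run to 1
  Position 6 ('b'): new char, reset run to 1
  Position 7 ('c'): new char, reset run to 1
  Position 8 ('a'): new char, reset run to 1
  Position 9 ('c'): new char, reset run to 1
  Position 10 ('c'): continues run of 'c', length=2
  Position 11 ('c'): continues run of 'c', length=3
  Position 12 ('c'): continues run of 'c', length=4
Longest run: 'c' with length 4

4


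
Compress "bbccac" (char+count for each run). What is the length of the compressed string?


Input: bbccac
Runs:
  'b' x 2 => "b2"
  'c' x 2 => "c2"
  'a' x 1 => "a1"
  'c' x 1 => "c1"
Compressed: "b2c2a1c1"
Compressed length: 8

8


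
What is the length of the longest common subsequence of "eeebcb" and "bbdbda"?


LCS of "eeebcb" and "bbdbda"
DP table:
           b    b    d    b    d    a
      0    0    0    0    0    0    0
  e   0    0    0    0    0    0    0
  e   0    0    0    0    0    0    0
  e   0    0    0    0    0    0    0
  b   0    1    1    1    1    1    1
  c   0    1    1    1    1    1    1
  b   0    1    2    2    2    2    2
LCS length = dp[6][6] = 2

2


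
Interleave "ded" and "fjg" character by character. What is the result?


Interleaving "ded" and "fjg":
  Position 0: 'd' from first, 'f' from second => "df"
  Position 1: 'e' from first, 'j' from second => "ej"
  Position 2: 'd' from first, 'g' from second => "dg"
Result: dfejdg

dfejdg


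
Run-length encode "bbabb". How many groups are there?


Input: bbabb
Scanning for consecutive runs:
  Group 1: 'b' x 2 (positions 0-1)
  Group 2: 'a' x 1 (positions 2-2)
  Group 3: 'b' x 2 (positions 3-4)
Total groups: 3

3


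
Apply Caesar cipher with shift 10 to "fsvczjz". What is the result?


Caesar cipher: shift "fsvczjz" by 10
  'f' (pos 5) + 10 = pos 15 = 'p'
  's' (pos 18) + 10 = pos 2 = 'c'
  'v' (pos 21) + 10 = pos 5 = 'f'
  'c' (pos 2) + 10 = pos 12 = 'm'
  'z' (pos 25) + 10 = pos 9 = 'j'
  'j' (pos 9) + 10 = pos 19 = 't'
  'z' (pos 25) + 10 = pos 9 = 'j'
Result: pcfmjtj

pcfmjtj


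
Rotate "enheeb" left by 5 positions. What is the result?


Input: "enheeb", rotate left by 5
First 5 characters: "enhee"
Remaining characters: "b"
Concatenate remaining + first: "b" + "enhee" = "benhee"

benhee


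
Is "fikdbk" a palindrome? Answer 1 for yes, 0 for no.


Input: fikdbk
Reversed: kbdkif
  Compare pos 0 ('f') with pos 5 ('k'): MISMATCH
  Compare pos 1 ('i') with pos 4 ('b'): MISMATCH
  Compare pos 2 ('k') with pos 3 ('d'): MISMATCH
Result: not a palindrome

0


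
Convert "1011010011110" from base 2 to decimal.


Input: "1011010011110" in base 2
Positional expansion:
  Digit '1' (value 1) x 2^12 = 4096
  Digit '0' (value 0) x 2^11 = 0
  Digit '1' (value 1) x 2^10 = 1024
  Digit '1' (value 1) x 2^9 = 512
  Digit '0' (value 0) x 2^8 = 0
  Digit '1' (value 1) x 2^7 = 128
  Digit '0' (value 0) x 2^6 = 0
  Digit '0' (value 0) x 2^5 = 0
  Digit '1' (value 1) x 2^4 = 16
  Digit '1' (value 1) x 2^3 = 8
  Digit '1' (value 1) x 2^2 = 4
  Digit '1' (value 1) x 2^1 = 2
  Digit '0' (value 0) x 2^0 = 0
Sum = 5790

5790


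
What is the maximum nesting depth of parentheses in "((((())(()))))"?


Input: "((((())(()))))"
Tracking depth:
  Position 0 '(': depth becomes 1
  Position 1 '(': depth becomes 2
  Position 2 '(': depth becomes 3
  Position 3 '(': depth becomes 4
  Position 4 '(': depth becomes 5
  Position 5 ')': depth becomes 4
  Position 6 ')': depth becomes 3
  Position 7 '(': depth becomes 4
  Position 8 '(': depth becomes 5
  Position 9 ')': depth becomes 4
  Position 10 ')': depth becomes 3
  Position 11 ')': depth becomes 2
  Position 12 ')': depth becomes 1
  Position 13 ')': depth becomes 0
Maximum depth reached: 5

5


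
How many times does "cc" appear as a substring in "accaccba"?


Searching for "cc" in "accaccba"
Scanning each position:
  Position 0: "ac" => no
  Position 1: "cc" => MATCH
  Position 2: "ca" => no
  Position 3: "ac" => no
  Position 4: "cc" => MATCH
  Position 5: "cb" => no
  Position 6: "ba" => no
Total occurrences: 2

2


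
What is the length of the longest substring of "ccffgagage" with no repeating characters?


Input: "ccffgagage"
Sliding window (track last position of each char):
  Position 0 ('c'): window [0,0] length 1 -- new best
  Position 1 ('c'): repeat (last at 0), move window start to 1
  Position 1 ('c'): window [1,1] length 1
  Position 2 ('f'): window [1,2] length 2 -- new best
  Position 3 ('f'): repeat (last at 2), move window start to 3
  Position 3 ('f'): window [3,3] length 1
  Position 4 ('g'): window [3,4] length 2
  Position 5 ('a'): window [3,5] length 3 -- new best
  Position 6 ('g'): repeat (last at 4), move window start to 5
  Position 6 ('g'): window [5,6] length 2
  Position 7 ('a'): repeat (last at 5), move window start to 6
  Position 7 ('a'): window [6,7] length 2
  Position 8 ('g'): repeat (last at 6), move window start to 7
  Position 8 ('g'): window [7,8] length 2
  Position 9 ('e'): window [7,9] length 3
Longest substring with no repeats: "fga" with length 3

3


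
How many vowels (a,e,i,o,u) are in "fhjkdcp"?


Input: fhjkdcp
Checking each character:
  'f' at position 0: consonant
  'h' at position 1: consonant
  'j' at position 2: consonant
  'k' at position 3: consonant
  'd' at position 4: consonant
  'c' at position 5: consonant
  'p' at position 6: consonant
Total vowels: 0

0


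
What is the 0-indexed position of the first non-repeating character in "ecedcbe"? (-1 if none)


Input: ecedcbe
Character frequencies:
  'b': 1
  'c': 2
  'd': 1
  'e': 3
Scanning left to right for freq == 1:
  Position 0 ('e'): freq=3, skip
  Position 1 ('c'): freq=2, skip
  Position 2 ('e'): freq=3, skip
  Position 3 ('d'): unique! => answer = 3

3


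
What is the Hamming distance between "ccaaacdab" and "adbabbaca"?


Comparing "ccaaacdab" and "adbabbaca" position by position:
  Position 0: 'c' vs 'a' => differ
  Position 1: 'c' vs 'd' => differ
  Position 2: 'a' vs 'b' => differ
  Position 3: 'a' vs 'a' => same
  Position 4: 'a' vs 'b' => differ
  Position 5: 'c' vs 'b' => differ
  Position 6: 'd' vs 'a' => differ
  Position 7: 'a' vs 'c' => differ
  Position 8: 'b' vs 'a' => differ
Total differences (Hamming distance): 8

8


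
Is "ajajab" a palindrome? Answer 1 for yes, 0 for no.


Input: ajajab
Reversed: bajaja
  Compare pos 0 ('a') with pos 5 ('b'): MISMATCH
  Compare pos 1 ('j') with pos 4 ('a'): MISMATCH
  Compare pos 2 ('a') with pos 3 ('j'): MISMATCH
Result: not a palindrome

0


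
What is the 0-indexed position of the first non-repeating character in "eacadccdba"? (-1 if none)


Input: eacadccdba
Character frequencies:
  'a': 3
  'b': 1
  'c': 3
  'd': 2
  'e': 1
Scanning left to right for freq == 1:
  Position 0 ('e'): unique! => answer = 0

0


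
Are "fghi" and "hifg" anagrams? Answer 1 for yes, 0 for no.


Strings: "fghi", "hifg"
Sorted first:  fghi
Sorted second: fghi
Sorted forms match => anagrams

1


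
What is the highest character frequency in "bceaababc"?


Input: bceaababc
Character counts:
  'a': 3
  'b': 3
  'c': 2
  'e': 1
Maximum frequency: 3

3


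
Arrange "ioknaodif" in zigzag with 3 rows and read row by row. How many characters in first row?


Zigzag "ioknaodif" into 3 rows:
Placing characters:
  'i' => row 0
  'o' => row 1
  'k' => row 2
  'n' => row 1
  'a' => row 0
  'o' => row 1
  'd' => row 2
  'i' => row 1
  'f' => row 0
Rows:
  Row 0: "iaf"
  Row 1: "onoi"
  Row 2: "kd"
First row length: 3

3


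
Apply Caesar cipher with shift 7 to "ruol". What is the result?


Caesar cipher: shift "ruol" by 7
  'r' (pos 17) + 7 = pos 24 = 'y'
  'u' (pos 20) + 7 = pos 1 = 'b'
  'o' (pos 14) + 7 = pos 21 = 'v'
  'l' (pos 11) + 7 = pos 18 = 's'
Result: ybvs

ybvs


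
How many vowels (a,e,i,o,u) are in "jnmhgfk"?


Input: jnmhgfk
Checking each character:
  'j' at position 0: consonant
  'n' at position 1: consonant
  'm' at position 2: consonant
  'h' at position 3: consonant
  'g' at position 4: consonant
  'f' at position 5: consonant
  'k' at position 6: consonant
Total vowels: 0

0


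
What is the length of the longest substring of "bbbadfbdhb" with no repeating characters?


Input: "bbbadfbdhb"
Sliding window (track last position of each char):
  Position 0 ('b'): window [0,0] length 1 -- new best
  Position 1 ('b'): repeat (last at 0), move window start to 1
  Position 1 ('b'): window [1,1] length 1
  Position 2 ('b'): repeat (last at 1), move window start to 2
  Position 2 ('b'): window [2,2] length 1
  Position 3 ('a'): window [2,3] length 2 -- new best
  Position 4 ('d'): window [2,4] length 3 -- new best
  Position 5 ('f'): window [2,5] length 4 -- new best
  Position 6 ('b'): repeat (last at 2), move window start to 3
  Position 6 ('b'): window [3,6] length 4
  Position 7 ('d'): repeat (last at 4), move window start to 5
  Position 7 ('d'): window [5,7] length 3
  Position 8 ('h'): window [5,8] length 4
  Position 9 ('b'): repeat (last at 6), move window start to 7
  Position 9 ('b'): window [7,9] length 3
Longest substring with no repeats: "badf" with length 4

4


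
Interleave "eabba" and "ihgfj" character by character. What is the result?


Interleaving "eabba" and "ihgfj":
  Position 0: 'e' from first, 'i' from second => "ei"
  Position 1: 'a' from first, 'h' from second => "ah"
  Position 2: 'b' from first, 'g' from second => "bg"
  Position 3: 'b' from first, 'f' from second => "bf"
  Position 4: 'a' from first, 'j' from second => "aj"
Result: eiahbgbfaj

eiahbgbfaj


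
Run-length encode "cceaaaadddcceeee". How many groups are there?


Input: cceaaaadddcceeee
Scanning for consecutive runs:
  Group 1: 'c' x 2 (positions 0-1)
  Group 2: 'e' x 1 (positions 2-2)
  Group 3: 'a' x 4 (positions 3-6)
  Group 4: 'd' x 3 (positions 7-9)
  Group 5: 'c' x 2 (positions 10-11)
  Group 6: 'e' x 4 (positions 12-15)
Total groups: 6

6


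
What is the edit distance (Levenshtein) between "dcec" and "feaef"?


Computing edit distance: "dcec" -> "feaef"
DP table:
           f    e    a    e    f
      0    1    2    3    4    5
  d   1    1    2    3    4    5
  c   2    2    2    3    4    5
  e   3    3    2    3    3    4
  c   4    4    3    3    4    4
Edit distance = dp[4][5] = 4

4


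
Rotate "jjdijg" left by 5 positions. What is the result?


Input: "jjdijg", rotate left by 5
First 5 characters: "jjdij"
Remaining characters: "g"
Concatenate remaining + first: "g" + "jjdij" = "gjjdij"

gjjdij


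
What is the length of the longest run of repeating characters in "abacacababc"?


Input: "abacacababc"
Scanning for longest run:
  Position 1 ('b'): new char, reset run to 1
  Position 2 ('a'): new char, reset run to 1
  Position 3 ('c'): new char, reset run to 1
  Position 4 ('a'): new char, reset run to 1
  Position 5 ('c'): new char, reset run to 1
  Position 6 ('a'): new char, reset run to 1
  Position 7 ('b'): new char, reset run to 1
  Position 8 ('a'): new char, reset run to 1
  Position 9 ('b'): new char, reset run to 1
  Position 10 ('c'): new char, reset run to 1
Longest run: 'a' with length 1

1


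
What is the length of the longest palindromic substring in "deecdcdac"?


Input: "deecdcdac"
Checking substrings for palindromes:
  [3:6] "cdc" (len 3) => palindrome
  [4:7] "dcd" (len 3) => palindrome
  [1:3] "ee" (len 2) => palindrome
Longest palindromic substring: "cdc" with length 3

3


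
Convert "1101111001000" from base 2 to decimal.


Input: "1101111001000" in base 2
Positional expansion:
  Digit '1' (value 1) x 2^12 = 4096
  Digit '1' (value 1) x 2^11 = 2048
  Digit '0' (value 0) x 2^10 = 0
  Digit '1' (value 1) x 2^9 = 512
  Digit '1' (value 1) x 2^8 = 256
  Digit '1' (value 1) x 2^7 = 128
  Digit '1' (value 1) x 2^6 = 64
  Digit '0' (value 0) x 2^5 = 0
  Digit '0' (value 0) x 2^4 = 0
  Digit '1' (value 1) x 2^3 = 8
  Digit '0' (value 0) x 2^2 = 0
  Digit '0' (value 0) x 2^1 = 0
  Digit '0' (value 0) x 2^0 = 0
Sum = 7112

7112


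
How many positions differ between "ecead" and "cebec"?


Comparing "ecead" and "cebec" position by position:
  Position 0: 'e' vs 'c' => DIFFER
  Position 1: 'c' vs 'e' => DIFFER
  Position 2: 'e' vs 'b' => DIFFER
  Position 3: 'a' vs 'e' => DIFFER
  Position 4: 'd' vs 'c' => DIFFER
Positions that differ: 5

5


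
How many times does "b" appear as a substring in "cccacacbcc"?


Searching for "b" in "cccacacbcc"
Scanning each position:
  Position 0: "c" => no
  Position 1: "c" => no
  Position 2: "c" => no
  Position 3: "a" => no
  Position 4: "c" => no
  Position 5: "a" => no
  Position 6: "c" => no
  Position 7: "b" => MATCH
  Position 8: "c" => no
  Position 9: "c" => no
Total occurrences: 1

1


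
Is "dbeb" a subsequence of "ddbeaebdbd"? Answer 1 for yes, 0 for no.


Check if "dbeb" is a subsequence of "ddbeaebdbd"
Greedy scan:
  Position 0 ('d'): matches sub[0] = 'd'
  Position 1 ('d'): no match needed
  Position 2 ('b'): matches sub[1] = 'b'
  Position 3 ('e'): matches sub[2] = 'e'
  Position 4 ('a'): no match needed
  Position 5 ('e'): no match needed
  Position 6 ('b'): matches sub[3] = 'b'
  Position 7 ('d'): no match needed
  Position 8 ('b'): no match needed
  Position 9 ('d'): no match needed
All 4 characters matched => is a subsequence

1


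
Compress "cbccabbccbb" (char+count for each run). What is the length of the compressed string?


Input: cbccabbccbb
Runs:
  'c' x 1 => "c1"
  'b' x 1 => "b1"
  'c' x 2 => "c2"
  'a' x 1 => "a1"
  'b' x 2 => "b2"
  'c' x 2 => "c2"
  'b' x 2 => "b2"
Compressed: "c1b1c2a1b2c2b2"
Compressed length: 14

14


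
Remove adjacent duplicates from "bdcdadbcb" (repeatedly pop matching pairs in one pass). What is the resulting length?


Input: bdcdadbcb
Stack-based adjacent duplicate removal:
  Read 'b': push. Stack: b
  Read 'd': push. Stack: bd
  Read 'c': push. Stack: bdc
  Read 'd': push. Stack: bdcd
  Read 'a': push. Stack: bdcda
  Read 'd': push. Stack: bdcdad
  Read 'b': push. Stack: bdcdadb
  Read 'c': push. Stack: bdcdadbc
  Read 'b': push. Stack: bdcdadbcb
Final stack: "bdcdadbcb" (length 9)

9


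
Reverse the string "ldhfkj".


Input: ldhfkj
Reading characters right to left:
  Position 5: 'j'
  Position 4: 'k'
  Position 3: 'f'
  Position 2: 'h'
  Position 1: 'd'
  Position 0: 'l'
Reversed: jkfhdl

jkfhdl


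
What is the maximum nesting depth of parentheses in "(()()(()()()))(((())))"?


Input: "(()()(()()()))(((())))"
Tracking depth:
  Position 0 '(': depth becomes 1
  Position 1 '(': depth becomes 2
  Position 2 ')': depth becomes 1
  Position 3 '(': depth becomes 2
  Position 4 ')': depth becomes 1
  Position 5 '(': depth becomes 2
  Position 6 '(': depth becomes 3
  Position 7 ')': depth becomes 2
  Position 8 '(': depth becomes 3
  Position 9 ')': depth becomes 2
  Position 10 '(': depth becomes 3
  Position 11 ')': depth becomes 2
  Position 12 ')': depth becomes 1
  Position 13 ')': depth becomes 0
  Position 14 '(': depth becomes 1
  Position 15 '(': depth becomes 2
  Position 16 '(': depth becomes 3
  Position 17 '(': depth becomes 4
  Position 18 ')': depth becomes 3
  Position 19 ')': depth becomes 2
  Position 20 ')': depth becomes 1
  Position 21 ')': depth becomes 0
Maximum depth reached: 4

4


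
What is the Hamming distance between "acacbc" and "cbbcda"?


Comparing "acacbc" and "cbbcda" position by position:
  Position 0: 'a' vs 'c' => differ
  Position 1: 'c' vs 'b' => differ
  Position 2: 'a' vs 'b' => differ
  Position 3: 'c' vs 'c' => same
  Position 4: 'b' vs 'd' => differ
  Position 5: 'c' vs 'a' => differ
Total differences (Hamming distance): 5

5


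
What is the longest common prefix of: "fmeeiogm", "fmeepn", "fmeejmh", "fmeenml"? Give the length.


Words: fmeeiogm, fmeepn, fmeejmh, fmeenml
  Position 0: all 'f' => match
  Position 1: all 'm' => match
  Position 2: all 'e' => match
  Position 3: all 'e' => match
  Position 4: ('i', 'p', 'j', 'n') => mismatch, stop
LCP = "fmee" (length 4)

4


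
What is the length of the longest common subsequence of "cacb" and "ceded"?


LCS of "cacb" and "ceded"
DP table:
           c    e    d    e    d
      0    0    0    0    0    0
  c   0    1    1    1    1    1
  a   0    1    1    1    1    1
  c   0    1    1    1    1    1
  b   0    1    1    1    1    1
LCS length = dp[4][5] = 1

1


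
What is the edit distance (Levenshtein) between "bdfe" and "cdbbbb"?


Computing edit distance: "bdfe" -> "cdbbbb"
DP table:
           c    d    b    b    b    b
      0    1    2    3    4    5    6
  b   1    1    2    2    3    4    5
  d   2    2    1    2    3    4    5
  f   3    3    2    2    3    4    5
  e   4    4    3    3    3    4    5
Edit distance = dp[4][6] = 5

5


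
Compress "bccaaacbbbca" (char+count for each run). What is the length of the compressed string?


Input: bccaaacbbbca
Runs:
  'b' x 1 => "b1"
  'c' x 2 => "c2"
  'a' x 3 => "a3"
  'c' x 1 => "c1"
  'b' x 3 => "b3"
  'c' x 1 => "c1"
  'a' x 1 => "a1"
Compressed: "b1c2a3c1b3c1a1"
Compressed length: 14

14


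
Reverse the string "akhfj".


Input: akhfj
Reading characters right to left:
  Position 4: 'j'
  Position 3: 'f'
  Position 2: 'h'
  Position 1: 'k'
  Position 0: 'a'
Reversed: jfhka

jfhka


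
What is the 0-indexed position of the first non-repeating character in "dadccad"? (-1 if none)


Input: dadccad
Character frequencies:
  'a': 2
  'c': 2
  'd': 3
Scanning left to right for freq == 1:
  Position 0 ('d'): freq=3, skip
  Position 1 ('a'): freq=2, skip
  Position 2 ('d'): freq=3, skip
  Position 3 ('c'): freq=2, skip
  Position 4 ('c'): freq=2, skip
  Position 5 ('a'): freq=2, skip
  Position 6 ('d'): freq=3, skip
  No unique character found => answer = -1

-1


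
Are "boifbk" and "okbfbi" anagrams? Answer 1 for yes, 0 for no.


Strings: "boifbk", "okbfbi"
Sorted first:  bbfiko
Sorted second: bbfiko
Sorted forms match => anagrams

1


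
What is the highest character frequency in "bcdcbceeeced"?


Input: bcdcbceeeced
Character counts:
  'b': 2
  'c': 4
  'd': 2
  'e': 4
Maximum frequency: 4

4


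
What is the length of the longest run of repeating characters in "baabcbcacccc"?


Input: "baabcbcacccc"
Scanning for longest run:
  Position 1 ('a'): new char, reset run to 1
  Position 2 ('a'): continues run of 'a', length=2
  Position 3 ('b'): new char, reset run to 1
  Position 4 ('c'): new char, reset run to 1
  Position 5 ('b'): new char, reset run to 1
  Position 6 ('c'): new char, reset run to 1
  Position 7 ('a'): new char, reset run to 1
  Position 8 ('c'): new char, reset run to 1
  Position 9 ('c'): continues run of 'c', length=2
  Position 10 ('c'): continues run of 'c', length=3
  Position 11 ('c'): continues run of 'c', length=4
Longest run: 'c' with length 4

4


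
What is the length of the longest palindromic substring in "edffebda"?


Input: "edffebda"
Checking substrings for palindromes:
  [2:4] "ff" (len 2) => palindrome
Longest palindromic substring: "ff" with length 2

2


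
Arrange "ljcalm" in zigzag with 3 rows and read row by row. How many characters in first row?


Zigzag "ljcalm" into 3 rows:
Placing characters:
  'l' => row 0
  'j' => row 1
  'c' => row 2
  'a' => row 1
  'l' => row 0
  'm' => row 1
Rows:
  Row 0: "ll"
  Row 1: "jam"
  Row 2: "c"
First row length: 2

2


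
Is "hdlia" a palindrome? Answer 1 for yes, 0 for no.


Input: hdlia
Reversed: aildh
  Compare pos 0 ('h') with pos 4 ('a'): MISMATCH
  Compare pos 1 ('d') with pos 3 ('i'): MISMATCH
Result: not a palindrome

0


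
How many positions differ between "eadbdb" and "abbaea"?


Comparing "eadbdb" and "abbaea" position by position:
  Position 0: 'e' vs 'a' => DIFFER
  Position 1: 'a' vs 'b' => DIFFER
  Position 2: 'd' vs 'b' => DIFFER
  Position 3: 'b' vs 'a' => DIFFER
  Position 4: 'd' vs 'e' => DIFFER
  Position 5: 'b' vs 'a' => DIFFER
Positions that differ: 6

6


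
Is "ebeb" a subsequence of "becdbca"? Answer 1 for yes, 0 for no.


Check if "ebeb" is a subsequence of "becdbca"
Greedy scan:
  Position 0 ('b'): no match needed
  Position 1 ('e'): matches sub[0] = 'e'
  Position 2 ('c'): no match needed
  Position 3 ('d'): no match needed
  Position 4 ('b'): matches sub[1] = 'b'
  Position 5 ('c'): no match needed
  Position 6 ('a'): no match needed
Only matched 2/4 characters => not a subsequence

0


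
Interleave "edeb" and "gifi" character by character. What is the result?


Interleaving "edeb" and "gifi":
  Position 0: 'e' from first, 'g' from second => "eg"
  Position 1: 'd' from first, 'i' from second => "di"
  Position 2: 'e' from first, 'f' from second => "ef"
  Position 3: 'b' from first, 'i' from second => "bi"
Result: egdiefbi

egdiefbi
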